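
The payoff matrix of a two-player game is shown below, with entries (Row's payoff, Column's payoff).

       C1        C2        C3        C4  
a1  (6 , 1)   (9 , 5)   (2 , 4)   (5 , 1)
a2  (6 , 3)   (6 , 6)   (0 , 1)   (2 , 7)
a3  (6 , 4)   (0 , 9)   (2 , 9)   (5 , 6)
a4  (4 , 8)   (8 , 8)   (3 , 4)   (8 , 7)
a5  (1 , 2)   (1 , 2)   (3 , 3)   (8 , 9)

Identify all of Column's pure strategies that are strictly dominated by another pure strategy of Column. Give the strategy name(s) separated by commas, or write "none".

C1: no other strategy beats it everywhere (C2 at a4 (8=8); C3 at a2 (3>1); C4 at a1 (1=1)).
C2: no other strategy beats it everywhere (C1 at a1 (5>1); C3 at a1 (5>4); C4 at a1 (5>1)).
C3: no other strategy beats it everywhere (C1 at a1 (4>1); C2 at a3 (9=9); C4 at a1 (4>1)).
C4: no other strategy beats it everywhere (C1 at a1 (1=1); C2 at a2 (7>6); C3 at a2 (7>1)).

none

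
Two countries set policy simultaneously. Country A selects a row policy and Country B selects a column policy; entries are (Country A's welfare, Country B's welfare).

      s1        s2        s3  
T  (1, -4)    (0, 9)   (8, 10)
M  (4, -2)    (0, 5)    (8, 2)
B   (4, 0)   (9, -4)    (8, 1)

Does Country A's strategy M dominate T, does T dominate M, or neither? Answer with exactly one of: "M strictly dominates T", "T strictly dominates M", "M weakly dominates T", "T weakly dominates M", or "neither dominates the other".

M's payoffs vs T's, by Country B's action — s1: 4>1, s2: 0=0, s3: 8=8.
M is at least as good everywhere and strictly better somewhere (tied only at s2, s3), so M weakly but not strictly dominates T.

M weakly dominates T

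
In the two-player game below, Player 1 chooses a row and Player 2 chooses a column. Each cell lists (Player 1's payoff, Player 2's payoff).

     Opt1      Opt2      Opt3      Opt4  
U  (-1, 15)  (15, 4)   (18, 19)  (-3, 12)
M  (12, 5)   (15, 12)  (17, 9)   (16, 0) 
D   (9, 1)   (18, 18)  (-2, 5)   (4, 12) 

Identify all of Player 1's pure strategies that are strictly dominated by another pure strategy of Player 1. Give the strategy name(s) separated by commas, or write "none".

U is not dominated — it holds its own against M at Opt2 (15=15); D at Opt3 (18>-2).
Nothing dominates M: U at Opt1 (12>-1); D at Opt1 (12>9).
D: no other strategy beats it everywhere (U at Opt1 (9>-1); M at Opt2 (18>15)).

none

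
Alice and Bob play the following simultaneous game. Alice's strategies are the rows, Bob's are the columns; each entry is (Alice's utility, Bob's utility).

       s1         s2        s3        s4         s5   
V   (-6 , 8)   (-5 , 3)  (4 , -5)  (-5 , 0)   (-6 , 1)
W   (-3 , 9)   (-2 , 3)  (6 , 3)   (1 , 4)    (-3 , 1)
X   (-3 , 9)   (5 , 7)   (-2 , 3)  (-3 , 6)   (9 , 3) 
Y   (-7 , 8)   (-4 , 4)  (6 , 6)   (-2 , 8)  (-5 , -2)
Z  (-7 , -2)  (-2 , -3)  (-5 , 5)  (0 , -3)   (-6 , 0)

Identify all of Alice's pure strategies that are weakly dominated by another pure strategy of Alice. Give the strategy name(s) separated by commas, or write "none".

V, Y, Z

V: dominated, since W does at least as well everywhere (s1: -3>-6, s2: -2>-5, s3: 6>4, s4: 1>-5, s5: -3>-6).
W: no other strategy beats it everywhere (V at s1 (-3>-6); X at s3 (6>-2); Y at s1 (-3>-7); Z at s1 (-3>-7)).
X: no other strategy beats it everywhere (V at s1 (-3>-6); W at s2 (5>-2); Y at s1 (-3>-7); Z at s1 (-3>-7)).
Y is weakly dominated by W (s1: -3>-7, s2: -2>-4, s3: 6=6, s4: 1>-2, s5: -3>-5).
W weakly dominates Z — s1: -3>-7, s2: -2=-2, s3: 6>-5, s4: 1>0, s5: -3>-6.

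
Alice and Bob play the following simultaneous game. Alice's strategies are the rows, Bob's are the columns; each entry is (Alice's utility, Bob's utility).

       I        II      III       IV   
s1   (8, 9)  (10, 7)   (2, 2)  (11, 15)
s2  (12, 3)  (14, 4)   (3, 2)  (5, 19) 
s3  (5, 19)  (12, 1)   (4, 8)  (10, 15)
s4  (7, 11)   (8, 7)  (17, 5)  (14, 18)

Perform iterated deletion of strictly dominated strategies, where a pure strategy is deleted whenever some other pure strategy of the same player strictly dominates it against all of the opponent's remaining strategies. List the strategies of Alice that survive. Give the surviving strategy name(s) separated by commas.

Column II is eliminated: IV beats it against every remaining row (s1: 15>7, s2: 19>4, s3: 15>1, s4: 18>7).
For Alice, s4 strictly dominates s3 on the remaining columns (I: 7>5, III: 17>4, IV: 14>10); eliminate s3.
Column I is eliminated: IV beats it against every remaining row (s1: 15>9, s2: 19>3, s4: 18>11).
Row s1 is eliminated: s4 beats it against every remaining column (III: 17>2, IV: 14>11).
Alice's strategy s2 is strictly dominated by s4 (III: 17>3, IV: 14>5) and is removed.
Bob's strategy III is strictly dominated by IV (s4: 18>5) and is removed.
Among the remaining strategies, none is strictly dominated by another pure strategy of the same player, so the elimination stops.
Surviving strategies — Alice: {s4}; Bob: {IV}.

s4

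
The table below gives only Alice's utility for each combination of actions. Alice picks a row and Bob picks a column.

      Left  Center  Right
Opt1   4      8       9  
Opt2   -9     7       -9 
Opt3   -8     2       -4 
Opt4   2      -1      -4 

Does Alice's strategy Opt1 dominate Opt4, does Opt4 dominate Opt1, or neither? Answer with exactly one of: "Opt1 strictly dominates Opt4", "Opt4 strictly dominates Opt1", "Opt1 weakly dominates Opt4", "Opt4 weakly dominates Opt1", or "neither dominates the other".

Opt1 strictly dominates Opt4

Opt1's payoffs vs Opt4's, by Bob's action — Left: 4>2, Center: 8>-1, Right: 9>-4.
Every comparison favours Opt1, so Opt1 strictly dominates Opt4.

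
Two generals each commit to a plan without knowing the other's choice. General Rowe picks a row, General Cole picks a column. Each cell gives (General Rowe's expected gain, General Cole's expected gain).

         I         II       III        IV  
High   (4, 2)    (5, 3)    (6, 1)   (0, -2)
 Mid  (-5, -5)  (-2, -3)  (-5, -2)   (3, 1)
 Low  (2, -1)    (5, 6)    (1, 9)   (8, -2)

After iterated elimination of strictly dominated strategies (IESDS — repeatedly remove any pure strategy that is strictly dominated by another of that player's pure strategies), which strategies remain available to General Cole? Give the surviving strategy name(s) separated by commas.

II, III

For General Rowe, Low strictly dominates Mid on the remaining columns (I: 2>-5, II: 5>-2, III: 1>-5, IV: 8>3); eliminate Mid.
Column I is eliminated: II beats it against every remaining row (High: 3>2, Low: 6>-1).
Column IV is eliminated: II beats it against every remaining row (High: 3>-2, Low: 6>-2).
Among the remaining strategies, none is strictly dominated by another pure strategy of the same player, so the elimination stops.
Surviving strategies — General Rowe: {High, Low}; General Cole: {II, III}.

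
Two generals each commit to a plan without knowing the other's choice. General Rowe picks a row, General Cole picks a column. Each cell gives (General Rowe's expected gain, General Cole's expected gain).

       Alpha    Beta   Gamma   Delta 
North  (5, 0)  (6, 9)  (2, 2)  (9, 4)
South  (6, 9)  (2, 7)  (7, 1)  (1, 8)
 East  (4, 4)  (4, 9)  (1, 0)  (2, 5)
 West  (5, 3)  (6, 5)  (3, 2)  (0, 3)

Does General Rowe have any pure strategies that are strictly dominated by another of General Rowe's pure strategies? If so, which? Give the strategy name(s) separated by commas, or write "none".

North: no other strategy beats it everywhere (South at Beta (6>2); East at Alpha (5>4); West at Alpha (5=5)).
South is not dominated — it holds its own against North at Alpha (6>5); East at Alpha (6>4); West at Alpha (6>5).
North strictly dominates East — Alpha: 5>4, Beta: 6>4, Gamma: 2>1, Delta: 9>2.
West is not dominated — it holds its own against North at Alpha (5=5); South at Beta (6>2); East at Alpha (5>4).

East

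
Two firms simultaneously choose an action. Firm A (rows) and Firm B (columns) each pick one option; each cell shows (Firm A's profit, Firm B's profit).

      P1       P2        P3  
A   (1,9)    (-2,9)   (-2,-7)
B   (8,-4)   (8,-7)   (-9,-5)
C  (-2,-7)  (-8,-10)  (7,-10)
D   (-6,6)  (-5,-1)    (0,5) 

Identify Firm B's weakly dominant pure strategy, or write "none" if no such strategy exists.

P1

P1 vs P2: A: 9=9, B: -4>-7, C: -7>-10, D: 6>-1.
P1 vs P3: A: 9>-7, B: -4>-5, C: -7>-10, D: 6>5.
P1 is at least as good as every other strategy against every opponent action, so it is weakly dominant.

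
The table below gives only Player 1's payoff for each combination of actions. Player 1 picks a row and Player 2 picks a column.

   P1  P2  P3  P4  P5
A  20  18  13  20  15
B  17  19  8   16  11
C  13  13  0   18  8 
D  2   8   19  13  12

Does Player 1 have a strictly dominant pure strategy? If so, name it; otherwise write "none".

A fails to dominate B at P2 (18<19).
B fails to dominate A at P1 (17<20).
C fails to dominate A at P1 (13<20).
D fails to dominate A at P1 (2<20).
No single strategy dominates all the others.

none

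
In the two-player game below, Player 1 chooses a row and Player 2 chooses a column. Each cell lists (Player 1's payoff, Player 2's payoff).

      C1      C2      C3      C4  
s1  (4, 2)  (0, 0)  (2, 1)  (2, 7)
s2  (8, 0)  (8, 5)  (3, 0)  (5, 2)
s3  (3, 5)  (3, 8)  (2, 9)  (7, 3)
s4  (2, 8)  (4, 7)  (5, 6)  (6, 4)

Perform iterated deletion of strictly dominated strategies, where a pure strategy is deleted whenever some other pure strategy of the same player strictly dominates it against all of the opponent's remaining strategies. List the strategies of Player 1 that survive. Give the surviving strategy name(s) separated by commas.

s2

For Player 1, s2 strictly dominates s1 on the remaining columns (C1: 8>4, C2: 8>0, C3: 3>2, C4: 5>2); eliminate s1.
Column C4 is eliminated: C2 beats it against every remaining row (s2: 5>2, s3: 8>3, s4: 7>4).
Row s3 is eliminated: s2 beats it against every remaining column (C1: 8>3, C2: 8>3, C3: 3>2).
Player 2's strategy C3 is strictly dominated by C2 (s2: 5>0, s4: 7>6) and is removed.
For Player 1, s2 strictly dominates s4 on the remaining columns (C1: 8>2, C2: 8>4); eliminate s4.
Column C1 is eliminated: C2 beats it against every remaining row (s2: 5>0).
Among the remaining strategies, none is strictly dominated by another pure strategy of the same player, so the elimination stops.
Surviving strategies — Player 1: {s2}; Player 2: {C2}.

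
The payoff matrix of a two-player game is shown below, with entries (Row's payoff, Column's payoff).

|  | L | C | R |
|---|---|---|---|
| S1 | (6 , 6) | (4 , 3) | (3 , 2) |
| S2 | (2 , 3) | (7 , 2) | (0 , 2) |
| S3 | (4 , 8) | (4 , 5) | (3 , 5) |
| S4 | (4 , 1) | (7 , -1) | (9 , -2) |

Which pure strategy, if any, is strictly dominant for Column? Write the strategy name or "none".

L vs C: S1: 6>3, S2: 3>2, S3: 8>5, S4: 1>-1.
L vs R: S1: 6>2, S2: 3>2, S3: 8>5, S4: 1>-2.
L strictly beats every other strategy against every opponent action, so it is strictly dominant.

L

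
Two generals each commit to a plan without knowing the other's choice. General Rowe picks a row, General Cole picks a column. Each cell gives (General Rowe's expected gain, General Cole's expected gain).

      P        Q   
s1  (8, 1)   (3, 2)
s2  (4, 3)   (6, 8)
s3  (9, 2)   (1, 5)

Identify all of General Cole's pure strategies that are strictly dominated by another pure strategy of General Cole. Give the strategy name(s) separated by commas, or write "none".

P: dominated, since Q does at least as well everywhere (s1: 2>1, s2: 8>3, s3: 5>2).
Q: no other strategy beats it everywhere (P at s1 (2>1)).

P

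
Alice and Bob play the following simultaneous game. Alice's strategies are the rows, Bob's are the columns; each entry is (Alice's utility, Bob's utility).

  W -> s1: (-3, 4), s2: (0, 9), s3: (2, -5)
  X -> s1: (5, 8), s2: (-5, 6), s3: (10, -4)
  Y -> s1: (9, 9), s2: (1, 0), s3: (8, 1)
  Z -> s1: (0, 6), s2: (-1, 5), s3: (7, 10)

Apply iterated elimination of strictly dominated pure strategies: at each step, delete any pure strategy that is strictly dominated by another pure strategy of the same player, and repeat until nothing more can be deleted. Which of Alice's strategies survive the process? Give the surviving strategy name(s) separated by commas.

Alice's strategy W is strictly dominated by Y (s1: 9>-3, s2: 1>0, s3: 8>2) and is removed.
Alice's strategy Z is strictly dominated by Y (s1: 9>0, s2: 1>-1, s3: 8>7) and is removed.
Column s2 is eliminated: s1 beats it against every remaining row (X: 8>6, Y: 9>0).
For Bob, s1 strictly dominates s3 on the remaining rows (X: 8>-4, Y: 9>1); eliminate s3.
For Alice, Y strictly dominates X on the remaining columns (s1: 9>5); eliminate X.
Among the remaining strategies, none is strictly dominated by another pure strategy of the same player, so the elimination stops.
Surviving strategies — Alice: {Y}; Bob: {s1}.

Y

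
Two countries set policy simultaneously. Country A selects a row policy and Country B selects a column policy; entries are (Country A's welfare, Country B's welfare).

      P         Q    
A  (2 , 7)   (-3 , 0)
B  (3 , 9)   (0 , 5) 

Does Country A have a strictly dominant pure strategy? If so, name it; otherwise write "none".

B

B vs A: P: 3>2, Q: 0>-3.
B strictly beats every other strategy against every opponent action, so it is strictly dominant.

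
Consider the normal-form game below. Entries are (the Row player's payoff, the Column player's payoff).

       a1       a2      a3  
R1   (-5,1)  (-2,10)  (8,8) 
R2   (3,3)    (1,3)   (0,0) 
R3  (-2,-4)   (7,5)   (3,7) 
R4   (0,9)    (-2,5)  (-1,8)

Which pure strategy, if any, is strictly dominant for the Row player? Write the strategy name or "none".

R1 fails to dominate R2 at a1 (-5<3).
R2 fails to dominate R1 at a3 (0<8).
R3 fails to dominate R1 at a3 (3<8).
R4 fails to dominate R1 at a2 (-2=-2).
No single strategy dominates all the others.

none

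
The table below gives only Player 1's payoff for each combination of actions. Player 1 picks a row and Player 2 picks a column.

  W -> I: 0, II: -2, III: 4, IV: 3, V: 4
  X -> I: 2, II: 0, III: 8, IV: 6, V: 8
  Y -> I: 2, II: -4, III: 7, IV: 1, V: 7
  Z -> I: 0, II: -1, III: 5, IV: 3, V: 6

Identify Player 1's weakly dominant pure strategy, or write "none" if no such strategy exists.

X vs W: I: 2>0, II: 0>-2, III: 8>4, IV: 6>3, V: 8>4.
X vs Y: I: 2=2, II: 0>-4, III: 8>7, IV: 6>1, V: 8>7.
X vs Z: I: 2>0, II: 0>-1, III: 8>5, IV: 6>3, V: 8>6.
X is at least as good as every other strategy against every opponent action, so it is weakly dominant.

X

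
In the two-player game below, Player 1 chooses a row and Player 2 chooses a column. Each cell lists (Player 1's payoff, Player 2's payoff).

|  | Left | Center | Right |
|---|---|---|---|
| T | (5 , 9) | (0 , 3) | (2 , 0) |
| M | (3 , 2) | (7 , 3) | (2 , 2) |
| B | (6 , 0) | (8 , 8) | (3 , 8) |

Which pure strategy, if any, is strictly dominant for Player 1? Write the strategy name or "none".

B vs T: Left: 6>5, Center: 8>0, Right: 3>2.
B vs M: Left: 6>3, Center: 8>7, Right: 3>2.
B strictly beats every other strategy against every opponent action, so it is strictly dominant.

B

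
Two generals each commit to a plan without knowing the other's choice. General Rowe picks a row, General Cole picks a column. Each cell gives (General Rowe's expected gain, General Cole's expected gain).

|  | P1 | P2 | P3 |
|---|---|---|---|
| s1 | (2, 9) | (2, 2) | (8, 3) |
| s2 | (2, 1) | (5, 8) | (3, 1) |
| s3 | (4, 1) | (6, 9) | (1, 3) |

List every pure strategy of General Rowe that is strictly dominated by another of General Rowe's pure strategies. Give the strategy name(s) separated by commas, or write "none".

none

s1 is not dominated — it holds its own against s2 at P1 (2=2); s3 at P3 (8>1).
s2: no other strategy beats it everywhere (s1 at P1 (2=2); s3 at P3 (3>1)).
s3 is not dominated — it holds its own against s1 at P1 (4>2); s2 at P1 (4>2).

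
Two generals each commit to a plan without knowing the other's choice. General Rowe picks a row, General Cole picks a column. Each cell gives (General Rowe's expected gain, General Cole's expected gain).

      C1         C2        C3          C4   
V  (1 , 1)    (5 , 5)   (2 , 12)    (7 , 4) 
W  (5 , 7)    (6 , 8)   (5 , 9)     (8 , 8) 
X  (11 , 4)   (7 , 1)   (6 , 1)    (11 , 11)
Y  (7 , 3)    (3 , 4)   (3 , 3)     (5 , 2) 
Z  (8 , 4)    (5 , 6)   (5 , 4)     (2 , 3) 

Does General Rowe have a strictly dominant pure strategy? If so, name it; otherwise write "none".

X

X vs V: C1: 11>1, C2: 7>5, C3: 6>2, C4: 11>7.
X vs W: C1: 11>5, C2: 7>6, C3: 6>5, C4: 11>8.
X vs Y: C1: 11>7, C2: 7>3, C3: 6>3, C4: 11>5.
X vs Z: C1: 11>8, C2: 7>5, C3: 6>5, C4: 11>2.
X strictly beats every other strategy against every opponent action, so it is strictly dominant.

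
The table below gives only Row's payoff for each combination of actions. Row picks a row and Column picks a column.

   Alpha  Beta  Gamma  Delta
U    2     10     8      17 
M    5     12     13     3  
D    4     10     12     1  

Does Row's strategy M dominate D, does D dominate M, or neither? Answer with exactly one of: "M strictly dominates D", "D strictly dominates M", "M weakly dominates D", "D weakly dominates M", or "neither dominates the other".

M strictly dominates D

M's payoffs vs D's, by Column's action — Alpha: 5>4, Beta: 12>10, Gamma: 13>12, Delta: 3>1.
M gives a strictly higher payoff against each choice by Column, so M strictly dominates D.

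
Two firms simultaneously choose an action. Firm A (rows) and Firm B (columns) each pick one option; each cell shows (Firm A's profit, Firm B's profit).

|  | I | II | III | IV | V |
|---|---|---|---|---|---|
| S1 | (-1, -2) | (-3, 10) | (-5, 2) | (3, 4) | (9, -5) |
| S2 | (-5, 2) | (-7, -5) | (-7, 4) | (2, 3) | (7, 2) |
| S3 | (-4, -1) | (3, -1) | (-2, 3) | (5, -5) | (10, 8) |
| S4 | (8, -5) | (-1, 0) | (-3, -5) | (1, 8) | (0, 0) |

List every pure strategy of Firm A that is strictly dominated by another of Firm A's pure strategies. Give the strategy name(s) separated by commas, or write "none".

S1: no other strategy beats it everywhere (S2 at I (-1>-5); S3 at I (-1>-4); S4 at IV (3>1)).
S2 is strictly dominated by S1 (I: -1>-5, II: -3>-7, III: -5>-7, IV: 3>2, V: 9>7).
S3: no other strategy beats it everywhere (S1 at II (3>-3); S2 at I (-4>-5); S4 at II (3>-1)).
S4: no other strategy beats it everywhere (S1 at I (8>-1); S2 at I (8>-5); S3 at I (8>-4)).

S2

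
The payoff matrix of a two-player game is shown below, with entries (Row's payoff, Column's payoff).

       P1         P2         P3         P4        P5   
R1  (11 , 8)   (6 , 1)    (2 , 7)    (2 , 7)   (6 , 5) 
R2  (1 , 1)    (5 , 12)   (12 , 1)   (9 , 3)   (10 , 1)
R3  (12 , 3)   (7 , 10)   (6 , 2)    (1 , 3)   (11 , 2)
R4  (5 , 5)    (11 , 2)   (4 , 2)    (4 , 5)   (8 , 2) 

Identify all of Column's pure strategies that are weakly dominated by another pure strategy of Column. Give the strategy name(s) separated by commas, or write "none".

P1: no other strategy beats it everywhere (P2 at R1 (8>1); P3 at R1 (8>7); P4 at R1 (8>7); P5 at R1 (8>5)).
P2: no other strategy beats it everywhere (P1 at R2 (12>1); P3 at R2 (12>1); P4 at R2 (12>3); P5 at R2 (12>1)).
P3 is weakly dominated by P1 (R1: 8>7, R2: 1=1, R3: 3>2, R4: 5>2).
P4: no other strategy beats it everywhere (P1 at R2 (3>1); P2 at R1 (7>1); P3 at R2 (3>1); P5 at R1 (7>5)).
P5 is weakly dominated by P1 (R1: 8>5, R2: 1=1, R3: 3>2, R4: 5>2).

P3, P5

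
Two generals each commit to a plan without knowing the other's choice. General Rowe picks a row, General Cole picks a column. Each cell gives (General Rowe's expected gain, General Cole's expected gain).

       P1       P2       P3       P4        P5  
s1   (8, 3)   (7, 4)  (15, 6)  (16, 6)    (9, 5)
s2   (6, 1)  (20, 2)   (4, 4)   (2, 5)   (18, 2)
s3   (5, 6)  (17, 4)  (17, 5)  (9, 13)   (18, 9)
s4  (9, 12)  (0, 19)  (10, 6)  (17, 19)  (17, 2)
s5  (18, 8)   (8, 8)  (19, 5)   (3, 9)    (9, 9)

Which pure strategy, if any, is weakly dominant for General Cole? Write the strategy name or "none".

P4

P4 vs P1: s1: 6>3, s2: 5>1, s3: 13>6, s4: 19>12, s5: 9>8.
P4 vs P2: s1: 6>4, s2: 5>2, s3: 13>4, s4: 19=19, s5: 9>8.
P4 vs P3: s1: 6=6, s2: 5>4, s3: 13>5, s4: 19>6, s5: 9>5.
P4 vs P5: s1: 6>5, s2: 5>2, s3: 13>9, s4: 19>2, s5: 9=9.
P4 is at least as good as every other strategy against every opponent action, so it is weakly dominant.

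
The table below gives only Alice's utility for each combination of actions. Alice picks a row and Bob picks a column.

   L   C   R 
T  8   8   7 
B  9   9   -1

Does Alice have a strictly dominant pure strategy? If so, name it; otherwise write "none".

none

T fails to dominate B at L (8<9).
B fails to dominate T at R (-1<7).
No single strategy dominates all the others.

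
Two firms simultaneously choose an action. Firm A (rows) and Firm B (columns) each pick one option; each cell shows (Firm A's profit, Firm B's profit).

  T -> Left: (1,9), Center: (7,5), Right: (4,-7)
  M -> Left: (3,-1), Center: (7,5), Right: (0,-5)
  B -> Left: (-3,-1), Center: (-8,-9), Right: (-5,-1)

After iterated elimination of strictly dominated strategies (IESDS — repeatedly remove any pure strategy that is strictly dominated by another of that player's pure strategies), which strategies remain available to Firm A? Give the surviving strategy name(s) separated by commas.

Row B is eliminated: T beats it against every remaining column (Left: 1>-3, Center: 7>-8, Right: 4>-5).
Column Right is eliminated: Left beats it against every remaining row (T: 9>-7, M: -1>-5).
Among the remaining strategies, none is strictly dominated by another pure strategy of the same player, so the elimination stops.
Surviving strategies — Firm A: {T, M}; Firm B: {Left, Center}.

T, M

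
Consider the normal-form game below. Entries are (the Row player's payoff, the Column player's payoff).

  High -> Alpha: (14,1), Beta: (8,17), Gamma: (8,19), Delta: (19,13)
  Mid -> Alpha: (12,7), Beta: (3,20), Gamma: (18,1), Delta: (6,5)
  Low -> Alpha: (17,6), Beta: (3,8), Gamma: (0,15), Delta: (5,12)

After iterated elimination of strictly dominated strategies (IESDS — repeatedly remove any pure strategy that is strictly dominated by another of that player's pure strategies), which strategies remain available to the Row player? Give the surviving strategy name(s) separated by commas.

High, Mid

Column Alpha is eliminated: Beta beats it against every remaining row (High: 17>1, Mid: 20>7, Low: 8>6).
For the Row player, High strictly dominates Low on the remaining columns (Beta: 8>3, Gamma: 8>0, Delta: 19>5); eliminate Low.
For the Column player, Beta strictly dominates Delta on the remaining rows (High: 17>13, Mid: 20>5); eliminate Delta.
Among the remaining strategies, none is strictly dominated by another pure strategy of the same player, so the elimination stops.
Surviving strategies — the Row player: {High, Mid}; the Column player: {Beta, Gamma}.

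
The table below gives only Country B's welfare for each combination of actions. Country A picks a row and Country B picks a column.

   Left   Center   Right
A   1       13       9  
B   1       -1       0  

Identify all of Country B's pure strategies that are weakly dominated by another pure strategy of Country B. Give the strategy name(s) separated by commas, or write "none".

Nothing dominates Left: Center at B (1>-1); Right at B (1>0).
Center is not dominated — it holds its own against Left at A (13>1); Right at A (13>9).
Right: no other strategy beats it everywhere (Left at A (9>1); Center at B (0>-1)).

none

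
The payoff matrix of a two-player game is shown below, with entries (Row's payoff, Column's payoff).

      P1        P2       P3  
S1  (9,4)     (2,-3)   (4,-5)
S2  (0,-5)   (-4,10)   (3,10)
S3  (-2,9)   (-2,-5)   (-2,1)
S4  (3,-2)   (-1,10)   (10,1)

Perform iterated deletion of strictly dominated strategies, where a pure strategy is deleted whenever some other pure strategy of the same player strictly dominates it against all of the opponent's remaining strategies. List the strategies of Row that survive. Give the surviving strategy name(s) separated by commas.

S1

For Row, S1 strictly dominates S2 on the remaining columns (P1: 9>0, P2: 2>-4, P3: 4>3); eliminate S2.
Row's strategy S3 is strictly dominated by S1 (P1: 9>-2, P2: 2>-2, P3: 4>-2) and is removed.
Column's strategy P3 is strictly dominated by P2 (S1: -3>-5, S4: 10>1) and is removed.
For Row, S1 strictly dominates S4 on the remaining columns (P1: 9>3, P2: 2>-1); eliminate S4.
Column's strategy P2 is strictly dominated by P1 (S1: 4>-3) and is removed.
Among the remaining strategies, none is strictly dominated by another pure strategy of the same player, so the elimination stops.
Surviving strategies — Row: {S1}; Column: {P1}.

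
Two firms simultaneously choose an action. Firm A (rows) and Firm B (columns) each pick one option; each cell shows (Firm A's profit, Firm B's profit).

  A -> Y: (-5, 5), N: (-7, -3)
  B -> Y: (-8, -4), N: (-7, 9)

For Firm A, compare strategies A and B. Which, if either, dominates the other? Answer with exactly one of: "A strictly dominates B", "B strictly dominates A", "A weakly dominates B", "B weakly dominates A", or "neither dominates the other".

A's payoffs vs B's, by Firm B's action — Y: -5>-8, N: -7=-7.
A is at least as good everywhere and strictly better somewhere (tied only at N), so A weakly but not strictly dominates B.

A weakly dominates B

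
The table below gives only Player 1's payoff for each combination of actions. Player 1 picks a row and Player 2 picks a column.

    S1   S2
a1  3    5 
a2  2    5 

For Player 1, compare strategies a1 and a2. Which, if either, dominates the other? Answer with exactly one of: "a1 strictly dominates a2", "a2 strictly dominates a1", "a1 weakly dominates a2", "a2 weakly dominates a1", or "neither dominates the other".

a1 weakly dominates a2

Compare a1 to a2 across each choice by Player 2: S1: 3>2, S2: 5=5.
a1 is at least as good everywhere and strictly better somewhere (tied only at S2), so a1 weakly but not strictly dominates a2.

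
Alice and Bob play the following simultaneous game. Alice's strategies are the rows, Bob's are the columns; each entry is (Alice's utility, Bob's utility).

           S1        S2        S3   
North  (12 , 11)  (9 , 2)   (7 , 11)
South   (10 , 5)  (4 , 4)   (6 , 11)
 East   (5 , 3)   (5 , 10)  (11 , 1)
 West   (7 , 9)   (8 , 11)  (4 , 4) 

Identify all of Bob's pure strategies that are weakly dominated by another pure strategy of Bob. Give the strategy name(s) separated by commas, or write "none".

Nothing dominates S1: S2 at North (11>2); S3 at East (3>1).
Nothing dominates S2: S1 at East (10>3); S3 at East (10>1).
S3 is not dominated — it holds its own against S1 at South (11>5); S2 at North (11>2).

none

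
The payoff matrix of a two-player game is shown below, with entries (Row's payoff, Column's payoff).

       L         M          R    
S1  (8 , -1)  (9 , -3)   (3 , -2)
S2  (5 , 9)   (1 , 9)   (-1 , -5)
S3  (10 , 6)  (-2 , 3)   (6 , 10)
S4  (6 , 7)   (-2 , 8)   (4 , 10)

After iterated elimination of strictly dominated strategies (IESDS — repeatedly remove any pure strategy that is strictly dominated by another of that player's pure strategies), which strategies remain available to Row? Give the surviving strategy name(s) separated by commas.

For Row, S1 strictly dominates S2 on the remaining columns (L: 8>5, M: 9>1, R: 3>-1); eliminate S2.
Column's strategy M is strictly dominated by R (S1: -2>-3, S3: 10>3, S4: 10>8) and is removed.
Row S1 is eliminated: S3 beats it against every remaining column (L: 10>8, R: 6>3).
Row S4 is eliminated: S3 beats it against every remaining column (L: 10>6, R: 6>4).
Column L is eliminated: R beats it against every remaining row (S3: 10>6).
Among the remaining strategies, none is strictly dominated by another pure strategy of the same player, so the elimination stops.
Surviving strategies — Row: {S3}; Column: {R}.

S3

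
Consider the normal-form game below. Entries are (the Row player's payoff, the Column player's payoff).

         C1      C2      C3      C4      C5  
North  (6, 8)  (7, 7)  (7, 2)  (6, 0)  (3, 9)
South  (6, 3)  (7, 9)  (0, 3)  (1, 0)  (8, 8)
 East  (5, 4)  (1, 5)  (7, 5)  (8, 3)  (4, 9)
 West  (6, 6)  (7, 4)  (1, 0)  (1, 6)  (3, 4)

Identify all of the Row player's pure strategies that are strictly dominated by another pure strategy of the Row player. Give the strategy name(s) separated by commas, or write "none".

none

North: no other strategy beats it everywhere (South at C1 (6=6); East at C1 (6>5); West at C1 (6=6)).
South is not dominated — it holds its own against North at C1 (6=6); East at C1 (6>5); West at C1 (6=6).
East is not dominated — it holds its own against North at C3 (7=7); South at C3 (7>0); West at C3 (7>1).
West is not dominated — it holds its own against North at C1 (6=6); South at C1 (6=6); East at C1 (6>5).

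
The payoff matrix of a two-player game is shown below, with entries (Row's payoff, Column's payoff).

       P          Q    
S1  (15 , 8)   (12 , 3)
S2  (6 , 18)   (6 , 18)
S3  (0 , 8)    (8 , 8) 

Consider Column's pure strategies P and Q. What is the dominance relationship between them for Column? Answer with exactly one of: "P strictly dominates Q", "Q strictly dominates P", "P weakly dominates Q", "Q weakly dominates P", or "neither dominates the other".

P's payoffs vs Q's, by Row's action — S1: 8>3, S2: 18=18, S3: 8=8.
P is at least as good everywhere and strictly better somewhere (tied only at S2, S3), so P weakly but not strictly dominates Q.

P weakly dominates Q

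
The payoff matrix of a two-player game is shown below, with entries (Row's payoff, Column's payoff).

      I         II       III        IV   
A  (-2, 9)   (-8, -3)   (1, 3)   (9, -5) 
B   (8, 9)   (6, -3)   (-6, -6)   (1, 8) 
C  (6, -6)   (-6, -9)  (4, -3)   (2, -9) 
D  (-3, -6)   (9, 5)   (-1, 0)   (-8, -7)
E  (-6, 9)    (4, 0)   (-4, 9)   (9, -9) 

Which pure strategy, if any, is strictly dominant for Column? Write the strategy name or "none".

I fails to dominate II at D (-6<5).
II fails to dominate I at A (-3<9).
III fails to dominate I at A (3<9).
IV fails to dominate I at A (-5<9).
No single strategy dominates all the others.

none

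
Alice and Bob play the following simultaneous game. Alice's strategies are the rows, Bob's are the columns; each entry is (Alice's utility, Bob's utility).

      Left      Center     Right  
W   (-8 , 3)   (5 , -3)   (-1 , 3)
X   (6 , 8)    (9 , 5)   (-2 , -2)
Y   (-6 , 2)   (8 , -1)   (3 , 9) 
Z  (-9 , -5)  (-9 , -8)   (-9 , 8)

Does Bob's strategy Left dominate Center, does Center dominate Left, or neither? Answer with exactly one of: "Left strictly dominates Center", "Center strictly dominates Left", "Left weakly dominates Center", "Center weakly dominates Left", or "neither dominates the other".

Left's payoffs vs Center's, by Alice's action — W: 3>-3, X: 8>5, Y: 2>-1, Z: -5>-8.
Left gives a strictly higher payoff against each choice by Alice, so Left strictly dominates Center.

Left strictly dominates Center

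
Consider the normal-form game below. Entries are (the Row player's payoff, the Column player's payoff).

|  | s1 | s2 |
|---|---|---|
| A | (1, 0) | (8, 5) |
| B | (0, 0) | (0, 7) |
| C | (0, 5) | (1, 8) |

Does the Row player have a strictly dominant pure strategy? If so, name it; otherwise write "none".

A vs B: s1: 1>0, s2: 8>0.
A vs C: s1: 1>0, s2: 8>1.
A strictly beats every other strategy against every opponent action, so it is strictly dominant.

A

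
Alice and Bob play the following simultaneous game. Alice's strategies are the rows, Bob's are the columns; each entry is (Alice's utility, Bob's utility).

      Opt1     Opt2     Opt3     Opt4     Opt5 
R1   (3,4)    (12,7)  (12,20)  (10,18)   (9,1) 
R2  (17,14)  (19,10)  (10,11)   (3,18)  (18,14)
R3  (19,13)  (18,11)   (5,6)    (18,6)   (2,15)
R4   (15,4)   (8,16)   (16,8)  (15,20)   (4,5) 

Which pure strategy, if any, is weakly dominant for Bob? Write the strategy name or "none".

Opt1 fails to dominate Opt2 at R1 (4<7).
Opt2 fails to dominate Opt1 at R2 (10<14).
Opt3 fails to dominate Opt1 at R2 (11<14).
Opt4 fails to dominate Opt1 at R3 (6<13).
Opt5 fails to dominate Opt1 at R1 (1<4).
No single strategy dominates all the others.

none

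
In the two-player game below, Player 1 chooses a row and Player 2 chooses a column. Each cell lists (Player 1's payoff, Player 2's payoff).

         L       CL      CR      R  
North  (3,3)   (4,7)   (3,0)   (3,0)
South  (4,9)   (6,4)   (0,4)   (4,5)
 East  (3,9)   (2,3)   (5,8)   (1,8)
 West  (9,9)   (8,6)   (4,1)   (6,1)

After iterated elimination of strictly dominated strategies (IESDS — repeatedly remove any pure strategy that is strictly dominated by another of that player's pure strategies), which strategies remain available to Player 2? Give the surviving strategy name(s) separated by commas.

Row North is eliminated: West beats it against every remaining column (L: 9>3, CL: 8>4, CR: 4>3, R: 6>3).
Player 1's strategy South is strictly dominated by West (L: 9>4, CL: 8>6, CR: 4>0, R: 6>4) and is removed.
Player 2's strategy CL is strictly dominated by L (East: 9>3, West: 9>6) and is removed.
For Player 2, L strictly dominates CR on the remaining rows (East: 9>8, West: 9>1); eliminate CR.
Player 1's strategy East is strictly dominated by West (L: 9>3, R: 6>1) and is removed.
Column R is eliminated: L beats it against every remaining row (West: 9>1).
Among the remaining strategies, none is strictly dominated by another pure strategy of the same player, so the elimination stops.
Surviving strategies — Player 1: {West}; Player 2: {L}.

L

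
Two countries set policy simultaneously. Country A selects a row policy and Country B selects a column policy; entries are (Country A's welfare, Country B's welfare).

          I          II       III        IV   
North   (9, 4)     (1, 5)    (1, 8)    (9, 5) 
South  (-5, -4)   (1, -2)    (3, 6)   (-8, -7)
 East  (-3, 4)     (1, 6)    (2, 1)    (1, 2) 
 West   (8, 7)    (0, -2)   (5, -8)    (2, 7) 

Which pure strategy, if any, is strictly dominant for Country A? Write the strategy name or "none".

North fails to dominate South at II (1=1).
South fails to dominate North at I (-5<9).
East fails to dominate North at I (-3<9).
West fails to dominate North at I (8<9).
No single strategy dominates all the others.

none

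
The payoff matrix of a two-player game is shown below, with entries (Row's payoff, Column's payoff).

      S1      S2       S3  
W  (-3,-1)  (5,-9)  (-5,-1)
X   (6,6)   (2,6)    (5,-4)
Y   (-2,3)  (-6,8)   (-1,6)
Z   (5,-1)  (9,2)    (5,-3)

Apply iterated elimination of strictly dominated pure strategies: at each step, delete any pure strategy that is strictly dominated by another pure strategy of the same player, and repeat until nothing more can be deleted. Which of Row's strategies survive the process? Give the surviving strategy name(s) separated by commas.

For Row, Z strictly dominates W on the remaining columns (S1: 5>-3, S2: 9>5, S3: 5>-5); eliminate W.
Row Y is eliminated: X beats it against every remaining column (S1: 6>-2, S2: 2>-6, S3: 5>-1).
Column S3 is eliminated: S1 beats it against every remaining row (X: 6>-4, Z: -1>-3).
Among the remaining strategies, none is strictly dominated by another pure strategy of the same player, so the elimination stops.
Surviving strategies — Row: {X, Z}; Column: {S1, S2}.

X, Z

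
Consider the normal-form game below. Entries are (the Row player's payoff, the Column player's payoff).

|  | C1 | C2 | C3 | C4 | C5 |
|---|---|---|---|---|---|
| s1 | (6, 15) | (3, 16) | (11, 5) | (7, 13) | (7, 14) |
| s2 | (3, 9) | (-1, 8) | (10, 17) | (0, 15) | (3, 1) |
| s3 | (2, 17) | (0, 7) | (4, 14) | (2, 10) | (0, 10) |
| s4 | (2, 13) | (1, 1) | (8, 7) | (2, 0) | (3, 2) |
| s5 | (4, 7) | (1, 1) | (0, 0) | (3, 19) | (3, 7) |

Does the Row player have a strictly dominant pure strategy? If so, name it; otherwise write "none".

s1 vs s2: C1: 6>3, C2: 3>-1, C3: 11>10, C4: 7>0, C5: 7>3.
s1 vs s3: C1: 6>2, C2: 3>0, C3: 11>4, C4: 7>2, C5: 7>0.
s1 vs s4: C1: 6>2, C2: 3>1, C3: 11>8, C4: 7>2, C5: 7>3.
s1 vs s5: C1: 6>4, C2: 3>1, C3: 11>0, C4: 7>3, C5: 7>3.
s1 strictly beats every other strategy against every opponent action, so it is strictly dominant.

s1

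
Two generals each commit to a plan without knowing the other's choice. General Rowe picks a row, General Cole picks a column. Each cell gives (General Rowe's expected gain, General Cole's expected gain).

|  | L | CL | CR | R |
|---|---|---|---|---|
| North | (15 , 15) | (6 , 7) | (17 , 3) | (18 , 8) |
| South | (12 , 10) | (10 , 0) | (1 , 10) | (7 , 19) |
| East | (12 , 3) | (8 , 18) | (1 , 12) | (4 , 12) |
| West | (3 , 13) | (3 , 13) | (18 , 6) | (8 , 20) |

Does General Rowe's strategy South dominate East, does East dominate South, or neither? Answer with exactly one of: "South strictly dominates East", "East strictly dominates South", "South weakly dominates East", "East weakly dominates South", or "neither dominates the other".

South weakly dominates East

South's payoffs vs East's, by General Cole's action — L: 12=12, CL: 10>8, CR: 1=1, R: 7>4.
South is at least as good everywhere and strictly better somewhere (tied only at L, CR), so South weakly but not strictly dominates East.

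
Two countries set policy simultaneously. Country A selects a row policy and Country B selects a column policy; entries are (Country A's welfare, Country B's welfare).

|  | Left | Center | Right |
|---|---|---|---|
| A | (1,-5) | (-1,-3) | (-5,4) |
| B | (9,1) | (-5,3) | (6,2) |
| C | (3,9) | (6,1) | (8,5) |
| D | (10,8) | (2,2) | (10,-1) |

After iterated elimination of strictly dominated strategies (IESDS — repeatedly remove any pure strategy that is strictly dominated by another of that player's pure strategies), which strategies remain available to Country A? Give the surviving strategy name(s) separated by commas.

D

Row A is eliminated: C beats it against every remaining column (Left: 3>1, Center: 6>-1, Right: 8>-5).
Row B is eliminated: D beats it against every remaining column (Left: 10>9, Center: 2>-5, Right: 10>6).
Country B's strategy Center is strictly dominated by Left (C: 9>1, D: 8>2) and is removed.
Country A's strategy C is strictly dominated by D (Left: 10>3, Right: 10>8) and is removed.
For Country B, Left strictly dominates Right on the remaining rows (D: 8>-1); eliminate Right.
Among the remaining strategies, none is strictly dominated by another pure strategy of the same player, so the elimination stops.
Surviving strategies — Country A: {D}; Country B: {Left}.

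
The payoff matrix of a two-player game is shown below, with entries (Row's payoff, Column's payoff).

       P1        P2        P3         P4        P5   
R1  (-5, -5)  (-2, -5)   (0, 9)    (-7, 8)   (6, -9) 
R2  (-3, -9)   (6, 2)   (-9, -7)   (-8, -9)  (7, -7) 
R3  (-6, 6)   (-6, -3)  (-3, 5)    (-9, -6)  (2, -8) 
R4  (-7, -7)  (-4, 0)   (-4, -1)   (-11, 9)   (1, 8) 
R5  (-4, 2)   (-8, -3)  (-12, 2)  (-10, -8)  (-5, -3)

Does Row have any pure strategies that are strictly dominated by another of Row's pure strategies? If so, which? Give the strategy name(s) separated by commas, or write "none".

R3, R4, R5

R1 is not dominated — it holds its own against R2 at P3 (0>-9); R3 at P1 (-5>-6); R4 at P1 (-5>-7); R5 at P2 (-2>-8).
R2 is not dominated — it holds its own against R1 at P1 (-3>-5); R3 at P1 (-3>-6); R4 at P1 (-3>-7); R5 at P1 (-3>-4).
R3: dominated, since R1 does at least as well everywhere (P1: -5>-6, P2: -2>-6, P3: 0>-3, P4: -7>-9, P5: 6>2).
R4 is strictly dominated by R1 (P1: -5>-7, P2: -2>-4, P3: 0>-4, P4: -7>-11, P5: 6>1).
R5: dominated, since R2 does at least as well everywhere (P1: -3>-4, P2: 6>-8, P3: -9>-12, P4: -8>-10, P5: 7>-5).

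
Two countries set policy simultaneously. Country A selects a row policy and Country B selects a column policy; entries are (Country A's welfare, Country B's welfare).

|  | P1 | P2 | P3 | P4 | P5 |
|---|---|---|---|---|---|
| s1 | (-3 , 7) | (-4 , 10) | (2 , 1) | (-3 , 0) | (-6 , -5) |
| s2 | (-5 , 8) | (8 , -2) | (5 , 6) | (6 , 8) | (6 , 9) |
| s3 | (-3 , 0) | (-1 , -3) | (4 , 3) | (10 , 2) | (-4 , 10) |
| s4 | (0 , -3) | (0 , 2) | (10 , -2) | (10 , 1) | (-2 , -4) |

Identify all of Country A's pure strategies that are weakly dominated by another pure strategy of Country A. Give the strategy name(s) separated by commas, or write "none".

s1, s3

s1 is weakly dominated by s3 (P1: -3=-3, P2: -1>-4, P3: 4>2, P4: 10>-3, P5: -4>-6).
s2: no other strategy beats it everywhere (s1 at P2 (8>-4); s3 at P2 (8>-1); s4 at P2 (8>0)).
s3 is weakly dominated by s4 (P1: 0>-3, P2: 0>-1, P3: 10>4, P4: 10=10, P5: -2>-4).
s4: no other strategy beats it everywhere (s1 at P1 (0>-3); s2 at P1 (0>-5); s3 at P1 (0>-3)).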